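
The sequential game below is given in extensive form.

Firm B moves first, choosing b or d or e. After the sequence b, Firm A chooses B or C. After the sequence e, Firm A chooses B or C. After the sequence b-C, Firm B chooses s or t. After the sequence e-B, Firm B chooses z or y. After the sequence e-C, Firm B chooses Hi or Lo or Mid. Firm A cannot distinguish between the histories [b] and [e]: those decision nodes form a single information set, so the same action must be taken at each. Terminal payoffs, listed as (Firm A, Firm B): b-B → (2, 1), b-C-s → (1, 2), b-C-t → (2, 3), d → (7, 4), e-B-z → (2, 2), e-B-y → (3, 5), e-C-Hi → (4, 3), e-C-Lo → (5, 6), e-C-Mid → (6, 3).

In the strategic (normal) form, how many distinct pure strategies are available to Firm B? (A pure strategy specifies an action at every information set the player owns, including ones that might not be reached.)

36

Firm B owns the root with actions {b, d, e} — three choices.
Firm B owns the node after b-C with actions {s, t} — two choices.
Firm B owns the node after e-B with actions {z, y} — two choices.
Firm B owns the node after e-C with actions {Hi, Lo, Mid} — three choices.
A pure strategy fixes one action at each information set independently, so the count is the product 3 × 2 × 2 × 3 = 36.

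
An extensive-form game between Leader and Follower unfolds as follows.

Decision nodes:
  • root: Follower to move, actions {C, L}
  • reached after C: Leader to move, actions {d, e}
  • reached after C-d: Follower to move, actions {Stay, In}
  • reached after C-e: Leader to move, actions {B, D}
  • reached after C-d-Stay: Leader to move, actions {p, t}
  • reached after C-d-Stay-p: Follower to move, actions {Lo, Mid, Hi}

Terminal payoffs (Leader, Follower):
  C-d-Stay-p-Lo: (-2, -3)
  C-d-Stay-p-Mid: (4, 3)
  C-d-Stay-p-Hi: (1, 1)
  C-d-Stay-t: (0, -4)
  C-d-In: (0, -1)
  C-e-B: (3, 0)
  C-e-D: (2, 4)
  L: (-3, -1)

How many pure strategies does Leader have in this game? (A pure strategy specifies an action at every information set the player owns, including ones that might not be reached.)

Leader owns the node after C with actions {d, e} — two choices.
Leader owns the node after C-e with actions {B, D} — two choices.
Leader owns the node after C-d-Stay with actions {p, t} — two choices.
A pure strategy fixes one action at each information set independently, so the count is the product 2 × 2 × 2 = 8.
(For reference, Follower has 12 pure strategies, giving a 8×12 normal-form matrix.)

8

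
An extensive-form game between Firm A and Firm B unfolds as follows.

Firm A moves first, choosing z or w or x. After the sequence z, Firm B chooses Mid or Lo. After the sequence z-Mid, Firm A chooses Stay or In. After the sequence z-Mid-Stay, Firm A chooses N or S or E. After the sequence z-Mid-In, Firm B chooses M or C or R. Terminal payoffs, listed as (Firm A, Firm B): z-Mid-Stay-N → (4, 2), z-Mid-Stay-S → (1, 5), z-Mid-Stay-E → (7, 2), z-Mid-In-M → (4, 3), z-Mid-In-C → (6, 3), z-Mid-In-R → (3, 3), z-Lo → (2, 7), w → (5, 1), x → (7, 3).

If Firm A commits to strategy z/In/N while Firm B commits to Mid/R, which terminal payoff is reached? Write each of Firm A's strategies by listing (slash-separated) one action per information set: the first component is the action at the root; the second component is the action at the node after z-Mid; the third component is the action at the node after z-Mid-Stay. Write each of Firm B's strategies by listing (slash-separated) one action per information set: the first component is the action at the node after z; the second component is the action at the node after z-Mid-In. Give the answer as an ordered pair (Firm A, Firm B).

(3, 3)

Trace the play path from the root:
  Firm A plays z
  Firm B plays Mid at [z]
  Firm A plays In at [z-Mid]
  Firm B plays R at [z-Mid-In]
→ terminal payoff (3, 3).
(Firm A's choice at the node after z-Mid-Stay is never reached on this path, so it doesn't affect the outcome.)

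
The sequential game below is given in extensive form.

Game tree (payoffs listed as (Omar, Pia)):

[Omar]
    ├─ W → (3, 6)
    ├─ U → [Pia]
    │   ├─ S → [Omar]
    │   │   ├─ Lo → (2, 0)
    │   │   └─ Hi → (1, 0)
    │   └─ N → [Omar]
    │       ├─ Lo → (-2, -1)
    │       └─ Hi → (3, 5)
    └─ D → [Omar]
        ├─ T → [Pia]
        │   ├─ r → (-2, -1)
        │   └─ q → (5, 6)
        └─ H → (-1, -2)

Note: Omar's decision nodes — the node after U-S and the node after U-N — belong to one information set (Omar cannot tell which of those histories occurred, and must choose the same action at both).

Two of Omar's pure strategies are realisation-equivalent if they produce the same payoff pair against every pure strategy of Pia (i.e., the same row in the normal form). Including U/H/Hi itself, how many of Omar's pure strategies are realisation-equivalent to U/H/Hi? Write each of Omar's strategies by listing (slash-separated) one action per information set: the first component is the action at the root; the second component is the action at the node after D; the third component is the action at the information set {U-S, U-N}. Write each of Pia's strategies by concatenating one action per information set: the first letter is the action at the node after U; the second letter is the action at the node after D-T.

2

Row for U/H/Hi (columns Sr, Sq, Nr, Nq): (1,0) (1,0) (3,5) (3,5).
Under U/H/Hi, Omar's choice at the node after D can never be reached regardless of what Pia does, so varying those choices leaves every outcome unchanged.
Holding the reachable choices fixed and varying the unreachable one freely already gives 2 equivalent strategies.
No other strategy reproduces this row, so those 2 are the full class: U/T/Hi, U/H/Hi.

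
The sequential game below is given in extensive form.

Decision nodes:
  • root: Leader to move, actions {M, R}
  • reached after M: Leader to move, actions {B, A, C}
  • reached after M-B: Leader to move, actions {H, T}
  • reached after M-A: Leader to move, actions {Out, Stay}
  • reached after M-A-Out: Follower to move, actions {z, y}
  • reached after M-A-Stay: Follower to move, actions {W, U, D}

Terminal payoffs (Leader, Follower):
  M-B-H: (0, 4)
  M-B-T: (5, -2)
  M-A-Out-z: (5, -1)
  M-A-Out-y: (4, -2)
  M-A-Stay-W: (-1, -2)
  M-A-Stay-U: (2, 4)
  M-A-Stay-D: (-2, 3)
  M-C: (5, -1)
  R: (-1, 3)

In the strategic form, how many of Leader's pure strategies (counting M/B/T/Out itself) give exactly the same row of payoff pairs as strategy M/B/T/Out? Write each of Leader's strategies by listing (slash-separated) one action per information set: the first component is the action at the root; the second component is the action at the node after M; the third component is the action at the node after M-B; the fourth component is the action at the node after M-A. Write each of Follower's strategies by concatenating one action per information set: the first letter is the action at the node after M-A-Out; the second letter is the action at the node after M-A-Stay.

Row for M/B/T/Out (columns zW, zU, zD, yW, yU, yD): (5,-2) (5,-2) (5,-2) (5,-2) (5,-2) (5,-2).
Under M/B/T/Out, Leader's choice at the node after M-A can never be reached regardless of what Follower does, so varying those choices leaves every outcome unchanged.
Holding the reachable choices fixed and varying the unreachable one freely already gives 2 equivalent strategies.
No other strategy reproduces this row, so those 2 are the full class: M/B/T/Out, M/B/T/Stay.

2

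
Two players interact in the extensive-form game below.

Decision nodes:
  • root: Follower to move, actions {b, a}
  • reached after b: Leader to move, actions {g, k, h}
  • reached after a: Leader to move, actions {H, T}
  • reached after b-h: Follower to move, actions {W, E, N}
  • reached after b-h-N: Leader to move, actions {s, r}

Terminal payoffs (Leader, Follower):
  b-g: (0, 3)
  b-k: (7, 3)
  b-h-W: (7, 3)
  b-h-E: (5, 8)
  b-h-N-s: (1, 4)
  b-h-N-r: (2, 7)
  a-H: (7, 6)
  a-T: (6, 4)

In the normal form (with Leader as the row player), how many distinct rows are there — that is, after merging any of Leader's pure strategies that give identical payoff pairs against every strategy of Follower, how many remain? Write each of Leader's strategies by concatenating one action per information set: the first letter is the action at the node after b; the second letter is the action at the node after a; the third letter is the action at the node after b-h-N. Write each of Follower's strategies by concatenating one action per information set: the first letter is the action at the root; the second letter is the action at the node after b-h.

Leader has 12 pure strategies: gHs, gHr, gTs, gTr, kHs, kHr, kTs, kTr, hHs, hHr, hTs, hTr. Columns: bW, bE, bN, aW, aE, aN.
{gHs, gHr} → row (0,3) (0,3) (0,3) (7,6) (7,6) (7,6)
{gTs, gTr} → row (0,3) (0,3) (0,3) (6,4) (6,4) (6,4)
{kHs, kHr} → row (7,3) (7,3) (7,3) (7,6) (7,6) (7,6)
{kTs, kTr} → row (7,3) (7,3) (7,3) (6,4) (6,4) (6,4)
{hHs} → row (7,3) (5,8) (1,4) (7,6) (7,6) (7,6)
{hHr} → row (7,3) (5,8) (2,7) (7,6) (7,6) (7,6)
{hTs} → row (7,3) (5,8) (1,4) (6,4) (6,4) (6,4)
{hTr} → row (7,3) (5,8) (2,7) (6,4) (6,4) (6,4)
That's 8 distinct rows out of 12 strategies.

8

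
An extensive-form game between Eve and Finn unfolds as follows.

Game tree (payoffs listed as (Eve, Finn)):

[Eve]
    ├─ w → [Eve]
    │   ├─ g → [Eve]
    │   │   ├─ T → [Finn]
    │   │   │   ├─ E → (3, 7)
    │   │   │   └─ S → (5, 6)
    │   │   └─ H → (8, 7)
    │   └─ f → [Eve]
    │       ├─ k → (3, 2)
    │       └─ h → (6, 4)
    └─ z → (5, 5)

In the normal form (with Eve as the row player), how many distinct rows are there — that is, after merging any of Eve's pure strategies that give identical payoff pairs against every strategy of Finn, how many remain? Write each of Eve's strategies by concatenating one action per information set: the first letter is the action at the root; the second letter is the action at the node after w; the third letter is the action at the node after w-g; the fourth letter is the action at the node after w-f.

Eve has 16 pure strategies: wgTk, wgTh, wgHk, wgHh, wfTk, wfTh, wfHk, wfHh, zgTk, zgTh, zgHk, zgHh, zfTk, zfTh, zfHk, zfHh. Columns: E, S.
{wgTk, wgTh} → row (3,7) (5,6)
{wgHk, wgHh} → row (8,7) (8,7)
{wfTk, wfHk} → row (3,2) (3,2)
{wfTh, wfHh} → row (6,4) (6,4)
{zgTk, zgTh, zgHk, zgHh, zfTk, zfTh, zfHk, zfHh} → row (5,5) (5,5)
That's 5 distinct rows out of 16 strategies.

5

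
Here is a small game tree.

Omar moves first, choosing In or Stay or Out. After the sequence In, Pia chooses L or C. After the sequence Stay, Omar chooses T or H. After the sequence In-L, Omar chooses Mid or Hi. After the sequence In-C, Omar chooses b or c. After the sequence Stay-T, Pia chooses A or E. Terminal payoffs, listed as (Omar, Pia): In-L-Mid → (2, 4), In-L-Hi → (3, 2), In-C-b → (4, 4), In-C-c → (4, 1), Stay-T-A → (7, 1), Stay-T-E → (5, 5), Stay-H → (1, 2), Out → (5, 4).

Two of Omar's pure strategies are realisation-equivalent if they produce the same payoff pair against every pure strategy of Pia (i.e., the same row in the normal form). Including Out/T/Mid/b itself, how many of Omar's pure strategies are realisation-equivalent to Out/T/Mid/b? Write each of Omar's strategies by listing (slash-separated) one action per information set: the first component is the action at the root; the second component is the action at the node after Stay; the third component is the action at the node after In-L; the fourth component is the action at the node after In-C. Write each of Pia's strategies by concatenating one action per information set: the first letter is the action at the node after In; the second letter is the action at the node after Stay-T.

8

Row for Out/T/Mid/b (columns LA, LE, CA, CE): (5,4) (5,4) (5,4) (5,4).
Under Out/T/Mid/b, Omar's choice at the node after Stay and at the node after In-L and at the node after In-C can never be reached regardless of what Pia does, so varying those choices leaves every outcome unchanged.
Holding the reachable choices fixed and varying the unreachable ones freely already gives 2 × 2 × 2 = 8 equivalent strategies.
No other strategy reproduces this row, so those 8 are the full class: Out/T/Mid/b, Out/T/Mid/c, Out/T/Hi/b, Out/T/Hi/c, Out/H/Mid/b, Out/H/Mid/c, Out/H/Hi/b, Out/H/Hi/c.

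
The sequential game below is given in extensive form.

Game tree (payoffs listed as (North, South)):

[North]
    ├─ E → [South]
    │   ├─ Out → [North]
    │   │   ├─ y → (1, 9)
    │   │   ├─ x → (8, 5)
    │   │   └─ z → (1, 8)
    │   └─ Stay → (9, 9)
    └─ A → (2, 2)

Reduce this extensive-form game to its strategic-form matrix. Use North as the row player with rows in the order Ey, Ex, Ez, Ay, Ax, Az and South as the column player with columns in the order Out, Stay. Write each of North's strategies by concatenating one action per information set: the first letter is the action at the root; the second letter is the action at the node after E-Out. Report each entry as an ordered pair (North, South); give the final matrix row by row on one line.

Row Ey: Out→(1,9), Stay→(9,9)
Row Ex: Out→(8,5), Stay→(9,9)
Row Ez: Out→(1,8), Stay→(9,9)
Row Ay: Out→(2,2), Stay→(2,2)
Row Ax: Out→(2,2), Stay→(2,2)
Row Az: Out→(2,2), Stay→(2,2)

Ey: (1,9) (9,9) | Ex: (8,5) (9,9) | Ez: (1,8) (9,9) | Ay: (2,2) (2,2) | Ax: (2,2) (2,2) | Az: (2,2) (2,2)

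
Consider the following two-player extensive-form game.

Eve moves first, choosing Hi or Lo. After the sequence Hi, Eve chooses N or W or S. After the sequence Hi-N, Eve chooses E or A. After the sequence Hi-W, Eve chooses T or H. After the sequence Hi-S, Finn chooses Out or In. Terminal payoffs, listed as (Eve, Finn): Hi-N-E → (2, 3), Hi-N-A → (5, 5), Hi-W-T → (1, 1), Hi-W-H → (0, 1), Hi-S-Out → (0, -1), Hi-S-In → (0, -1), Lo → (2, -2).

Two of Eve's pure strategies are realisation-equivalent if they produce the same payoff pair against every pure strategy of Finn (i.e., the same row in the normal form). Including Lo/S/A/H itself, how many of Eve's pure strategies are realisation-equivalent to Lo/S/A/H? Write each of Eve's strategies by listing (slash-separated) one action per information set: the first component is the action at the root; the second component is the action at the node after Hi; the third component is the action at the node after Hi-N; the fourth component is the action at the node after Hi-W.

12

Row for Lo/S/A/H (columns Out, In): (2,-2) (2,-2).
Under Lo/S/A/H, Eve's choice at the node after Hi and at the node after Hi-N and at the node after Hi-W can never be reached regardless of what Finn does, so varying those choices leaves every outcome unchanged.
Holding the reachable choices fixed and varying the unreachable ones freely already gives 3 × 2 × 2 = 12 equivalent strategies.
No other strategy reproduces this row, so those 12 are the full class: Lo/N/E/T, Lo/N/E/H, Lo/N/A/T, Lo/N/A/H, Lo/W/E/T, Lo/W/E/H, Lo/W/A/T, Lo/W/A/H, Lo/S/E/T, Lo/S/E/H, Lo/S/A/T, Lo/S/A/H.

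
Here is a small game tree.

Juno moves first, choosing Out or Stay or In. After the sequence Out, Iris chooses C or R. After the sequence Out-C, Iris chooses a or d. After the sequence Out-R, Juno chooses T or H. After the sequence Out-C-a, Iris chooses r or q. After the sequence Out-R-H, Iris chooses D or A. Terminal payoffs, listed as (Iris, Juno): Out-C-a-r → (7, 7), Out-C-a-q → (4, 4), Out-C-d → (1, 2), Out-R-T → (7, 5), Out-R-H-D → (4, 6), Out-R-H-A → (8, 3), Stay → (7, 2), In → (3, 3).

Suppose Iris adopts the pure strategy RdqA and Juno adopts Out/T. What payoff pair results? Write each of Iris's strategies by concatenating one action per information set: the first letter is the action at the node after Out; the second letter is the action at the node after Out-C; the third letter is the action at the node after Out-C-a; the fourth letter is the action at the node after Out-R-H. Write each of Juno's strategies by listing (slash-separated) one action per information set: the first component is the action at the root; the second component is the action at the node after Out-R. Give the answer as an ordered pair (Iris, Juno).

Trace the play path from the root:
  Juno plays Out
  Iris plays R at [Out]
  Juno plays T at [Out-R]
→ terminal payoff (7, 5).
(Iris's choice at the node after Out-C is never reached on this path, so it doesn't affect the outcome.)

(7, 5)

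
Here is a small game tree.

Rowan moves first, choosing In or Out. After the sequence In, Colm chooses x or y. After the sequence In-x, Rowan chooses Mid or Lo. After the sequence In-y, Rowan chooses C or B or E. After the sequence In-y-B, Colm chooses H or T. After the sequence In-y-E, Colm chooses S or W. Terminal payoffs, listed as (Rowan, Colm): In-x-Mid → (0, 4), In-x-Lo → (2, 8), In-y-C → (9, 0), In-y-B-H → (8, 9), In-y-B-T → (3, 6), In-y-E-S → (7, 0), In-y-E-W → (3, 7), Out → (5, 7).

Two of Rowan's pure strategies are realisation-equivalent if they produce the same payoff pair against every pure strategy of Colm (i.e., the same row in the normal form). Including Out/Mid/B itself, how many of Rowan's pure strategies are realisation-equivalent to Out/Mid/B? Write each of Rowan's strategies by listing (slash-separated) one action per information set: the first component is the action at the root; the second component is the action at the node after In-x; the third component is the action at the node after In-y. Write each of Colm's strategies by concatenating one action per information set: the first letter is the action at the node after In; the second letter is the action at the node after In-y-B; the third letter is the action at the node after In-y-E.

6

Row for Out/Mid/B (columns xHS, xHW, xTS, xTW, yHS, yHW, yTS, yTW): (5,7) (5,7) (5,7) (5,7) (5,7) (5,7) (5,7) (5,7).
Under Out/Mid/B, Rowan's choice at the node after In-x and at the node after In-y can never be reached regardless of what Colm does, so varying those choices leaves every outcome unchanged.
Holding the reachable choices fixed and varying the unreachable ones freely already gives 2 × 3 = 6 equivalent strategies.
No other strategy reproduces this row, so those 6 are the full class: Out/Mid/C, Out/Mid/B, Out/Mid/E, Out/Lo/C, Out/Lo/B, Out/Lo/E.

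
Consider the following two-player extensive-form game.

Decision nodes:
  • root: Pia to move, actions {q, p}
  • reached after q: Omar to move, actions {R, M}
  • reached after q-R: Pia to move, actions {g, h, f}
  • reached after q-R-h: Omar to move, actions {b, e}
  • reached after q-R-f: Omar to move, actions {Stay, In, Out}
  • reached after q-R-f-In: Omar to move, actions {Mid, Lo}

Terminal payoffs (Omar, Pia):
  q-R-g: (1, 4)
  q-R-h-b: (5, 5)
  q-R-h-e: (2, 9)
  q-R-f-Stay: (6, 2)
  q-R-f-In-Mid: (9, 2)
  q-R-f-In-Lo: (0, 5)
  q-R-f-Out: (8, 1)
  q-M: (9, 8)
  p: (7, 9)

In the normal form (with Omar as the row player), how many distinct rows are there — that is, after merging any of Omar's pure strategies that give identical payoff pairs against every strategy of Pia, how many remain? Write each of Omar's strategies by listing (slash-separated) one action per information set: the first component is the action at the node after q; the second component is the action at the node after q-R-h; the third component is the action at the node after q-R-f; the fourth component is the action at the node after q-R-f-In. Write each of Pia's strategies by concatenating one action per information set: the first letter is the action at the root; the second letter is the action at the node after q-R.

9

Omar has 24 pure strategies: R/b/Stay/Mid, R/b/Stay/Lo, R/b/In/Mid, R/b/In/Lo, R/b/Out/Mid, R/b/Out/Lo, R/e/Stay/Mid, R/e/Stay/Lo, R/e/In/Mid, R/e/In/Lo, R/e/Out/Mid, R/e/Out/Lo, M/b/Stay/Mid, M/b/Stay/Lo, M/b/In/Mid, M/b/In/Lo, M/b/Out/Mid, M/b/Out/Lo, M/e/Stay/Mid, M/e/Stay/Lo, M/e/In/Mid, M/e/In/Lo, M/e/Out/Mid, M/e/Out/Lo. Columns: qg, qh, qf, pg, ph, pf.
{R/b/Stay/Mid, R/b/Stay/Lo} → row (1,4) (5,5) (6,2) (7,9) (7,9) (7,9)
{R/b/In/Mid} → row (1,4) (5,5) (9,2) (7,9) (7,9) (7,9)
{R/b/In/Lo} → row (1,4) (5,5) (0,5) (7,9) (7,9) (7,9)
{R/b/Out/Mid, R/b/Out/Lo} → row (1,4) (5,5) (8,1) (7,9) (7,9) (7,9)
{R/e/Stay/Mid, R/e/Stay/Lo} → row (1,4) (2,9) (6,2) (7,9) (7,9) (7,9)
{R/e/In/Mid} → row (1,4) (2,9) (9,2) (7,9) (7,9) (7,9)
{R/e/In/Lo} → row (1,4) (2,9) (0,5) (7,9) (7,9) (7,9)
{R/e/Out/Mid, R/e/Out/Lo} → row (1,4) (2,9) (8,1) (7,9) (7,9) (7,9)
{M/b/Stay/Mid, M/b/Stay/Lo, M/b/In/Mid, M/b/In/Lo, M/b/Out/Mid, M/b/Out/Lo, M/e/Stay/Mid, M/e/Stay/Lo, M/e/In/Mid, M/e/In/Lo, M/e/Out/Mid, M/e/Out/Lo} → row (9,8) (9,8) (9,8) (7,9) (7,9) (7,9)
That's 9 distinct rows out of 24 strategies.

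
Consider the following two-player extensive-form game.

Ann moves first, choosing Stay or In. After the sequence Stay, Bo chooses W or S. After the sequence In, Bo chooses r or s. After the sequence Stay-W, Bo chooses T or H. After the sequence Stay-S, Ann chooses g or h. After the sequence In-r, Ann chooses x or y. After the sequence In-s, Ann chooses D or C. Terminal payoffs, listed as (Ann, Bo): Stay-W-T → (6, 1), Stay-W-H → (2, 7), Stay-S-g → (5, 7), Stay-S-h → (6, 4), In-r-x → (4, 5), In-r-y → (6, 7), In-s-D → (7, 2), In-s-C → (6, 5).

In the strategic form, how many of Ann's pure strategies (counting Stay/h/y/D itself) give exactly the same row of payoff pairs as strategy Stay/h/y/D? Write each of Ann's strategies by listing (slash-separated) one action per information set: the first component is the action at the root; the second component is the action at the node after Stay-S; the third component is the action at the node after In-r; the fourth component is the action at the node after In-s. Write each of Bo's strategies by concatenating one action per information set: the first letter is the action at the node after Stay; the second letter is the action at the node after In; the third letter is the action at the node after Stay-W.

Row for Stay/h/y/D (columns WrT, WrH, WsT, WsH, SrT, SrH, SsT, SsH): (6,1) (2,7) (6,1) (2,7) (6,4) (6,4) (6,4) (6,4).
Under Stay/h/y/D, Ann's choice at the node after In-r and at the node after In-s can never be reached regardless of what Bo does, so varying those choices leaves every outcome unchanged.
Holding the reachable choices fixed and varying the unreachable ones freely already gives 2 × 2 = 4 equivalent strategies.
No other strategy reproduces this row, so those 4 are the full class: Stay/h/x/D, Stay/h/x/C, Stay/h/y/D, Stay/h/y/C.

4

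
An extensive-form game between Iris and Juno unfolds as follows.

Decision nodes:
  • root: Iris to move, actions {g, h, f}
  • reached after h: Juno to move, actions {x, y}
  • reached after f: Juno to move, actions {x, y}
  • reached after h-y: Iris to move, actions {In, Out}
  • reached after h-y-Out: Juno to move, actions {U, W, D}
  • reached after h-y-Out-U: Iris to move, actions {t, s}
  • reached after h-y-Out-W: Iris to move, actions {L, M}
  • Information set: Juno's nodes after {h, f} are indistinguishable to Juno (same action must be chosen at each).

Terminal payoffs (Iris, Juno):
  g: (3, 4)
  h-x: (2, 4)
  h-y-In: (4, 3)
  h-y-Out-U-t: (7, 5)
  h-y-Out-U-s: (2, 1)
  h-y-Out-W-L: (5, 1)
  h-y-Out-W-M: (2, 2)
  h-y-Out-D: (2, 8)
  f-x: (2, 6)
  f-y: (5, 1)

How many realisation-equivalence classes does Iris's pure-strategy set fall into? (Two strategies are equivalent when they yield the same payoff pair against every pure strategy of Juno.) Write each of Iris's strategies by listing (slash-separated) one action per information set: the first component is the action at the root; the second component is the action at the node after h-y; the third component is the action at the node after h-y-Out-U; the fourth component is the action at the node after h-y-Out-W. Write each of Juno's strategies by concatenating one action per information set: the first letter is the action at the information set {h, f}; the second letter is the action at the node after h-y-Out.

7

Iris has 24 pure strategies: g/In/t/L, g/In/t/M, g/In/s/L, g/In/s/M, g/Out/t/L, g/Out/t/M, g/Out/s/L, g/Out/s/M, h/In/t/L, h/In/t/M, h/In/s/L, h/In/s/M, h/Out/t/L, h/Out/t/M, h/Out/s/L, h/Out/s/M, f/In/t/L, f/In/t/M, f/In/s/L, f/In/s/M, f/Out/t/L, f/Out/t/M, f/Out/s/L, f/Out/s/M. Columns: xU, xW, xD, yU, yW, yD.
{g/In/t/L, g/In/t/M, g/In/s/L, g/In/s/M, g/Out/t/L, g/Out/t/M, g/Out/s/L, g/Out/s/M} → row (3,4) (3,4) (3,4) (3,4) (3,4) (3,4)
{h/In/t/L, h/In/t/M, h/In/s/L, h/In/s/M} → row (2,4) (2,4) (2,4) (4,3) (4,3) (4,3)
{h/Out/t/L} → row (2,4) (2,4) (2,4) (7,5) (5,1) (2,8)
{h/Out/t/M} → row (2,4) (2,4) (2,4) (7,5) (2,2) (2,8)
{h/Out/s/L} → row (2,4) (2,4) (2,4) (2,1) (5,1) (2,8)
{h/Out/s/M} → row (2,4) (2,4) (2,4) (2,1) (2,2) (2,8)
{f/In/t/L, f/In/t/M, f/In/s/L, f/In/s/M, f/Out/t/L, f/Out/t/M, f/Out/s/L, f/Out/s/M} → row (2,6) (2,6) (2,6) (5,1) (5,1) (5,1)
That's 7 distinct rows out of 24 strategies.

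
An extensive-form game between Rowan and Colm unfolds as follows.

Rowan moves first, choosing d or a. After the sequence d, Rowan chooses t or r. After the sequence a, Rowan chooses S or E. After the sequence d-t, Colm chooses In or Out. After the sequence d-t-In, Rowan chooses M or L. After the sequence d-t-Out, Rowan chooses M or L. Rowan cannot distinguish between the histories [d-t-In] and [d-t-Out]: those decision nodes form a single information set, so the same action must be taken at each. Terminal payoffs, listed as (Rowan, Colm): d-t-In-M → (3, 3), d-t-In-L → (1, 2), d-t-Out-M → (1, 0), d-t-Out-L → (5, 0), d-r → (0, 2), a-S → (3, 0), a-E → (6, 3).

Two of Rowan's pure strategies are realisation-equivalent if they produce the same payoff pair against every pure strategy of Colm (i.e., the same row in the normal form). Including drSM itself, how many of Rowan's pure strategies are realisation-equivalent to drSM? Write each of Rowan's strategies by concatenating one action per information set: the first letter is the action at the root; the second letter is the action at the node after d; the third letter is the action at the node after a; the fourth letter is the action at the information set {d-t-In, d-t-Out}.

Row for drSM (columns In, Out): (0,2) (0,2).
Under drSM, Rowan's choice at the node after a and at the information set {d-t-In, d-t-Out} can never be reached regardless of what Colm does, so varying those choices leaves every outcome unchanged.
Holding the reachable choices fixed and varying the unreachable ones freely already gives 2 × 2 = 4 equivalent strategies.
No other strategy reproduces this row, so those 4 are the full class: drSM, drSL, drEM, drEL.

4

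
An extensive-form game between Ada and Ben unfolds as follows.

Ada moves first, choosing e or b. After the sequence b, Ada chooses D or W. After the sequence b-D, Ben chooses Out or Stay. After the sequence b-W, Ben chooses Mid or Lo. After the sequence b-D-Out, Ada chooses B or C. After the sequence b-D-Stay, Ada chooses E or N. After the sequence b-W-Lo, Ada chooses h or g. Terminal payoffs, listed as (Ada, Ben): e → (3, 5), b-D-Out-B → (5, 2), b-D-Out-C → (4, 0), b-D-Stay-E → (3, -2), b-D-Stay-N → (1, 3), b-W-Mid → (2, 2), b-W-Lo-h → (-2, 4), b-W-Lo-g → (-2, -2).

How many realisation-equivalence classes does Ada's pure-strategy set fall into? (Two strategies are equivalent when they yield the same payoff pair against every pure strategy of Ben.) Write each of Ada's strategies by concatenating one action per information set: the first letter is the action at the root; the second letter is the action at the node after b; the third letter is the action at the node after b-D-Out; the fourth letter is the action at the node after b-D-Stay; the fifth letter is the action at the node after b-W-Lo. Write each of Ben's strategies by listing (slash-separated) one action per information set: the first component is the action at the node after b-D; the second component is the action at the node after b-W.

Ada has 32 pure strategies: eDBEh, eDBEg, eDBNh, eDBNg, eDCEh, eDCEg, eDCNh, eDCNg, eWBEh, eWBEg, eWBNh, eWBNg, eWCEh, eWCEg, eWCNh, eWCNg, bDBEh, bDBEg, bDBNh, bDBNg, bDCEh, bDCEg, bDCNh, bDCNg, bWBEh, bWBEg, bWBNh, bWBNg, bWCEh, bWCEg, bWCNh, bWCNg. Columns: Out/Mid, Out/Lo, Stay/Mid, Stay/Lo.
{eDBEh, eDBEg, eDBNh, eDBNg, eDCEh, eDCEg, eDCNh, eDCNg, eWBEh, eWBEg, eWBNh, eWBNg, eWCEh, eWCEg, eWCNh, eWCNg} → row (3,5) (3,5) (3,5) (3,5)
{bDBEh, bDBEg} → row (5,2) (5,2) (3,-2) (3,-2)
{bDBNh, bDBNg} → row (5,2) (5,2) (1,3) (1,3)
{bDCEh, bDCEg} → row (4,0) (4,0) (3,-2) (3,-2)
{bDCNh, bDCNg} → row (4,0) (4,0) (1,3) (1,3)
{bWBEh, bWBNh, bWCEh, bWCNh} → row (2,2) (-2,4) (2,2) (-2,4)
{bWBEg, bWBNg, bWCEg, bWCNg} → row (2,2) (-2,-2) (2,2) (-2,-2)
That's 7 distinct rows out of 32 strategies.

7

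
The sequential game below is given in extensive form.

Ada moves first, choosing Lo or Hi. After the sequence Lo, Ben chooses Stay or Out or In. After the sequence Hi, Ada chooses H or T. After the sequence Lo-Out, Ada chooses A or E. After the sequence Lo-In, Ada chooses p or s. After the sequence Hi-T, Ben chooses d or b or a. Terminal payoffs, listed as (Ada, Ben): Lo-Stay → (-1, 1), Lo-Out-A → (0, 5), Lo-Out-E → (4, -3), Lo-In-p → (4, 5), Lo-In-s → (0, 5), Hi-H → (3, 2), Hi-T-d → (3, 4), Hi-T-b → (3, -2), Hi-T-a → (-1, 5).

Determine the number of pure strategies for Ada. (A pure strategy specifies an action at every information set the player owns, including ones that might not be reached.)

16

Ada owns the root with actions {Lo, Hi} — two choices.
Ada owns the node after Hi with actions {H, T} — two choices.
Ada owns the node after Lo-Out with actions {A, E} — two choices.
Ada owns the node after Lo-In with actions {p, s} — two choices.
A pure strategy fixes one action at each information set independently, so the count is the product 2 × 2 × 2 × 2 = 16.
(For reference, Ben has 9 pure strategies, giving a 16×9 normal-form matrix.)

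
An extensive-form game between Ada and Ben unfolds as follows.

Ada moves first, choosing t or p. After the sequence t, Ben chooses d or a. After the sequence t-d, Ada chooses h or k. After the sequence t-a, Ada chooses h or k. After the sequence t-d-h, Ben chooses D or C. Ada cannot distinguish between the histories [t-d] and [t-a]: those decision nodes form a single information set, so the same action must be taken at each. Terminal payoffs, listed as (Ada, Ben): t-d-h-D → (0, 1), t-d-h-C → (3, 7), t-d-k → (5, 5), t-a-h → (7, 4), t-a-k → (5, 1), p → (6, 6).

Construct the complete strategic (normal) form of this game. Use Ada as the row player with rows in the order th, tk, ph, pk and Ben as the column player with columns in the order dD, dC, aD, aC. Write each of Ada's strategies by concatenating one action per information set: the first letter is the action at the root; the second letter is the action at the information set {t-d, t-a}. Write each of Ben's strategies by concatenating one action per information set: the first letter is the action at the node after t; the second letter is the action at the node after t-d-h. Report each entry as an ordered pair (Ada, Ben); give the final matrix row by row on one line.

Row th: dD→(0,1), dC→(3,7), aD→(7,4), aC→(7,4)
Row tk: dD→(5,5), dC→(5,5), aD→(5,1), aC→(5,1)
Row ph: dD→(6,6), dC→(6,6), aD→(6,6), aC→(6,6)
Row pk: dD→(6,6), dC→(6,6), aD→(6,6), aC→(6,6)

th: (0,1) (3,7) (7,4) (7,4) | tk: (5,5) (5,5) (5,1) (5,1) | ph: (6,6) (6,6) (6,6) (6,6) | pk: (6,6) (6,6) (6,6) (6,6)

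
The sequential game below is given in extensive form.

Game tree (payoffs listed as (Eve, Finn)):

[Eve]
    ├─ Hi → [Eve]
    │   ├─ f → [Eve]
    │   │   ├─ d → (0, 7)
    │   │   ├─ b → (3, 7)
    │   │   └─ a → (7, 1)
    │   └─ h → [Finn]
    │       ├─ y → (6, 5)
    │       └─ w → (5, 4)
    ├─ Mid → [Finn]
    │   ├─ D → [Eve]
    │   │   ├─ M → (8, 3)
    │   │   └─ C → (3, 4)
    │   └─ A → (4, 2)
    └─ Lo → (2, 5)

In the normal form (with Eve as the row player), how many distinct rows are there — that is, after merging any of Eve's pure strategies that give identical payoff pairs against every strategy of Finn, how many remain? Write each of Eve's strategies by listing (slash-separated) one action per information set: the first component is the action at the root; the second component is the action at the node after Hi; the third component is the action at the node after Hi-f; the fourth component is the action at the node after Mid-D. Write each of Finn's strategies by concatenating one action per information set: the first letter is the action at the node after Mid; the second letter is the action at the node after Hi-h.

7

Eve has 36 pure strategies: Hi/f/d/M, Hi/f/d/C, Hi/f/b/M, Hi/f/b/C, Hi/f/a/M, Hi/f/a/C, Hi/h/d/M, Hi/h/d/C, Hi/h/b/M, Hi/h/b/C, Hi/h/a/M, Hi/h/a/C, Mid/f/d/M, Mid/f/d/C, Mid/f/b/M, Mid/f/b/C, Mid/f/a/M, Mid/f/a/C, Mid/h/d/M, Mid/h/d/C, Mid/h/b/M, Mid/h/b/C, Mid/h/a/M, Mid/h/a/C, Lo/f/d/M, Lo/f/d/C, Lo/f/b/M, Lo/f/b/C, Lo/f/a/M, Lo/f/a/C, Lo/h/d/M, Lo/h/d/C, Lo/h/b/M, Lo/h/b/C, Lo/h/a/M, Lo/h/a/C. Columns: Dy, Dw, Ay, Aw.
{Hi/f/d/M, Hi/f/d/C} → row (0,7) (0,7) (0,7) (0,7)
{Hi/f/b/M, Hi/f/b/C} → row (3,7) (3,7) (3,7) (3,7)
{Hi/f/a/M, Hi/f/a/C} → row (7,1) (7,1) (7,1) (7,1)
{Hi/h/d/M, Hi/h/d/C, Hi/h/b/M, Hi/h/b/C, Hi/h/a/M, Hi/h/a/C} → row (6,5) (5,4) (6,5) (5,4)
{Mid/f/d/M, Mid/f/b/M, Mid/f/a/M, Mid/h/d/M, Mid/h/b/M, Mid/h/a/M} → row (8,3) (8,3) (4,2) (4,2)
{Mid/f/d/C, Mid/f/b/C, Mid/f/a/C, Mid/h/d/C, Mid/h/b/C, Mid/h/a/C} → row (3,4) (3,4) (4,2) (4,2)
{Lo/f/d/M, Lo/f/d/C, Lo/f/b/M, Lo/f/b/C, Lo/f/a/M, Lo/f/a/C, Lo/h/d/M, Lo/h/d/C, Lo/h/b/M, Lo/h/b/C, Lo/h/a/M, Lo/h/a/C} → row (2,5) (2,5) (2,5) (2,5)
That's 7 distinct rows out of 36 strategies.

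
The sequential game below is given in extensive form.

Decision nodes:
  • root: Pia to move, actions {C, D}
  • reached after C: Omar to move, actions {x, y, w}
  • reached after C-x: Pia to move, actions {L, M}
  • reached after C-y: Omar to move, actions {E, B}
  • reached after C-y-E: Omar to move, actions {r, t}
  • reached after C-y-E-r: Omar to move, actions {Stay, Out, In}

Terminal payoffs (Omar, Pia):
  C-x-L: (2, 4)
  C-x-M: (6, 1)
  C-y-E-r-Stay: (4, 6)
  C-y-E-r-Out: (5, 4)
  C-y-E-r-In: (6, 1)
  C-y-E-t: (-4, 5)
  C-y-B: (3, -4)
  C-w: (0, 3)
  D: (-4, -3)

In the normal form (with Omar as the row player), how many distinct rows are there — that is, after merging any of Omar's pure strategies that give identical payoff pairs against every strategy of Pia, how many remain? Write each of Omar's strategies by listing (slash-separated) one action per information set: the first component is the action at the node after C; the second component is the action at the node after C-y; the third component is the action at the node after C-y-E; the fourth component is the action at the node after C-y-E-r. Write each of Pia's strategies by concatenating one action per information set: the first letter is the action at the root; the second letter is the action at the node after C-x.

7

Omar has 36 pure strategies: x/E/r/Stay, x/E/r/Out, x/E/r/In, x/E/t/Stay, x/E/t/Out, x/E/t/In, x/B/r/Stay, x/B/r/Out, x/B/r/In, x/B/t/Stay, x/B/t/Out, x/B/t/In, y/E/r/Stay, y/E/r/Out, y/E/r/In, y/E/t/Stay, y/E/t/Out, y/E/t/In, y/B/r/Stay, y/B/r/Out, y/B/r/In, y/B/t/Stay, y/B/t/Out, y/B/t/In, w/E/r/Stay, w/E/r/Out, w/E/r/In, w/E/t/Stay, w/E/t/Out, w/E/t/In, w/B/r/Stay, w/B/r/Out, w/B/r/In, w/B/t/Stay, w/B/t/Out, w/B/t/In. Columns: CL, CM, DL, DM.
{x/E/r/Stay, x/E/r/Out, x/E/r/In, x/E/t/Stay, x/E/t/Out, x/E/t/In, x/B/r/Stay, x/B/r/Out, x/B/r/In, x/B/t/Stay, x/B/t/Out, x/B/t/In} → row (2,4) (6,1) (-4,-3) (-4,-3)
{y/E/r/Stay} → row (4,6) (4,6) (-4,-3) (-4,-3)
{y/E/r/Out} → row (5,4) (5,4) (-4,-3) (-4,-3)
{y/E/r/In} → row (6,1) (6,1) (-4,-3) (-4,-3)
{y/E/t/Stay, y/E/t/Out, y/E/t/In} → row (-4,5) (-4,5) (-4,-3) (-4,-3)
{y/B/r/Stay, y/B/r/Out, y/B/r/In, y/B/t/Stay, y/B/t/Out, y/B/t/In} → row (3,-4) (3,-4) (-4,-3) (-4,-3)
{w/E/r/Stay, w/E/r/Out, w/E/r/In, w/E/t/Stay, w/E/t/Out, w/E/t/In, w/B/r/Stay, w/B/r/Out, w/B/r/In, w/B/t/Stay, w/B/t/Out, w/B/t/In} → row (0,3) (0,3) (-4,-3) (-4,-3)
That's 7 distinct rows out of 36 strategies.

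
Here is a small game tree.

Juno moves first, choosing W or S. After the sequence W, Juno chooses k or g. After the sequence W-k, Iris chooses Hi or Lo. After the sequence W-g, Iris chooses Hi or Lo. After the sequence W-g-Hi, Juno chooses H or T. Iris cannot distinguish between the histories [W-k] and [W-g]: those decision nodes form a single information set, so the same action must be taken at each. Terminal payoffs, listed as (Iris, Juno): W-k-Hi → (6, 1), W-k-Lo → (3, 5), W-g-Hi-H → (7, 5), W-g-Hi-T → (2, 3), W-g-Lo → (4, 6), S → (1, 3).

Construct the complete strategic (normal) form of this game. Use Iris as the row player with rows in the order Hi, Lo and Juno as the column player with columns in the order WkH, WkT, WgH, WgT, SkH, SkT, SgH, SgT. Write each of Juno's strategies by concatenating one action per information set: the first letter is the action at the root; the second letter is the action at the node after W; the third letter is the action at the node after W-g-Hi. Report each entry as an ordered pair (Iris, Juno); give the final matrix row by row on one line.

          WkH      WkT      WgH      WgT      SkH      SkT      SgH      SgT
  Hi    (6,1)    (6,1)    (7,5)    (2,3)    (1,3)    (1,3)    (1,3)    (1,3)
  Lo    (3,5)    (3,5)    (4,6)    (4,6)    (1,3)    (1,3)    (1,3)    (1,3)

Hi: (6,1) (6,1) (7,5) (2,3) (1,3) (1,3) (1,3) (1,3) | Lo: (3,5) (3,5) (4,6) (4,6) (1,3) (1,3) (1,3) (1,3)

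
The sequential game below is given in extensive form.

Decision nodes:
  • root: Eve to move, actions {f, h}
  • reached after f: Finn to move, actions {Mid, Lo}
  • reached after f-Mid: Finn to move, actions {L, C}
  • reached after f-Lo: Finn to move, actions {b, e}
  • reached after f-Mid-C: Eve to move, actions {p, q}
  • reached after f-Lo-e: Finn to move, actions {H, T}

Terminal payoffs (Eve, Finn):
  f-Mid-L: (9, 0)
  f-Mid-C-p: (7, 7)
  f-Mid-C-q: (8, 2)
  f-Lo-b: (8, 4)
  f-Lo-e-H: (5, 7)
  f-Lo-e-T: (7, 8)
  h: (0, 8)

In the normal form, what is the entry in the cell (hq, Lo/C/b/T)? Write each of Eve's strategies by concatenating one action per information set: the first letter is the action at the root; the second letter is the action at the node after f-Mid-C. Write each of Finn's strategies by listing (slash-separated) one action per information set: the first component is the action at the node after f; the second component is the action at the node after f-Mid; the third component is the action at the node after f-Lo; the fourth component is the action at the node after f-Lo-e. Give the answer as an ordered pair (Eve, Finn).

(0, 8)

Trace the play path from the root:
  Eve plays h
→ terminal payoff (0, 8).
(Eve's choice at the node after f-Mid-C is never reached on this path, so it doesn't affect the outcome.)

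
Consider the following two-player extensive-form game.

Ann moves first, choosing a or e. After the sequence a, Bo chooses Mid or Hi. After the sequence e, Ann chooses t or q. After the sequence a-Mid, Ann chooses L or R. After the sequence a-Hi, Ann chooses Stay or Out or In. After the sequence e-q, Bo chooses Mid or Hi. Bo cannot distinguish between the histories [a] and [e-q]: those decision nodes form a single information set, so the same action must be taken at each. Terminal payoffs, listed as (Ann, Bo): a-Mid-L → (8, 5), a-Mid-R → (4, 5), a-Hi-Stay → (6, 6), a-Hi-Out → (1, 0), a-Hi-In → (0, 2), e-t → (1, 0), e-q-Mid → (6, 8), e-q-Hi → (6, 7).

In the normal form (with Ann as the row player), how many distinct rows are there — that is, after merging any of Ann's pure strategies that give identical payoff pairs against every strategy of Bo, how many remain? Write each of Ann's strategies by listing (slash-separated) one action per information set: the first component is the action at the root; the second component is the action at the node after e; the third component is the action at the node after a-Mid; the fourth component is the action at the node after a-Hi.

Ann has 24 pure strategies: a/t/L/Stay, a/t/L/Out, a/t/L/In, a/t/R/Stay, a/t/R/Out, a/t/R/In, a/q/L/Stay, a/q/L/Out, a/q/L/In, a/q/R/Stay, a/q/R/Out, a/q/R/In, e/t/L/Stay, e/t/L/Out, e/t/L/In, e/t/R/Stay, e/t/R/Out, e/t/R/In, e/q/L/Stay, e/q/L/Out, e/q/L/In, e/q/R/Stay, e/q/R/Out, e/q/R/In. Columns: Mid, Hi.
{a/t/L/Stay, a/q/L/Stay} → row (8,5) (6,6)
{a/t/L/Out, a/q/L/Out} → row (8,5) (1,0)
{a/t/L/In, a/q/L/In} → row (8,5) (0,2)
{a/t/R/Stay, a/q/R/Stay} → row (4,5) (6,6)
{a/t/R/Out, a/q/R/Out} → row (4,5) (1,0)
{a/t/R/In, a/q/R/In} → row (4,5) (0,2)
{e/t/L/Stay, e/t/L/Out, e/t/L/In, e/t/R/Stay, e/t/R/Out, e/t/R/In} → row (1,0) (1,0)
{e/q/L/Stay, e/q/L/Out, e/q/L/In, e/q/R/Stay, e/q/R/Out, e/q/R/In} → row (6,8) (6,7)
That's 8 distinct rows out of 24 strategies.

8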